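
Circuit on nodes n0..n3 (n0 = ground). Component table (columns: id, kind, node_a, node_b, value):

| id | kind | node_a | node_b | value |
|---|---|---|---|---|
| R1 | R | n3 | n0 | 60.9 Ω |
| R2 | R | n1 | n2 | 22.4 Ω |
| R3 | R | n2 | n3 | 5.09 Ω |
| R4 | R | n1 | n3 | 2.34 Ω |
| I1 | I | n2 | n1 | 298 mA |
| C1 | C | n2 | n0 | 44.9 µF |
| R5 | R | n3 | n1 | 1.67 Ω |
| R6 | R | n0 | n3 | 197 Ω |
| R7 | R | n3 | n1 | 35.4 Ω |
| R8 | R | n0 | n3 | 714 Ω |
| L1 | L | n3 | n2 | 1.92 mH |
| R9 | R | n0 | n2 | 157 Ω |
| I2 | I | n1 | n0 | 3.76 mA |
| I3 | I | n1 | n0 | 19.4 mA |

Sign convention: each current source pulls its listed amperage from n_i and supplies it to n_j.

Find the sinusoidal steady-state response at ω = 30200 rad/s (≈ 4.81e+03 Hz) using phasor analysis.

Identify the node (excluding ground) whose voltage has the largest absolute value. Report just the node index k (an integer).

1

MNA unknowns: 3 node voltages V₁..V_3
R1: Y=0.01642+0.000j on G[3,0]
R2: Y=0.04464+0.000j on G[1,2]
R3: Y=0.1965+0.000j on G[2,3]
R4: Y=0.4274+0.000j on G[1,3]
I1: z[2]−=0.298, z[1]+=0.298
C1: Y=0.000+1.356j on G[2,0]
R5: Y=0.5988+0.000j on G[3,1]
R6: Y=0.005076+0.000j on G[0,3]
R7: Y=0.02825+0.000j on G[3,1]
R8: Y=0.001401+0.000j on G[0,3]
L1: Y=0.000-0.01725j on G[3,2]
R9: Y=0.006369+0.000j on G[0,2]
I2: z[1]−=0.00376, z[0]+=0.00376
I3: z[1]−=0.0194, z[0]+=0.0194
solve → V1=1.209+0.09432j, V2=-0.001795+0.03396j, V3=0.9999+0.09688j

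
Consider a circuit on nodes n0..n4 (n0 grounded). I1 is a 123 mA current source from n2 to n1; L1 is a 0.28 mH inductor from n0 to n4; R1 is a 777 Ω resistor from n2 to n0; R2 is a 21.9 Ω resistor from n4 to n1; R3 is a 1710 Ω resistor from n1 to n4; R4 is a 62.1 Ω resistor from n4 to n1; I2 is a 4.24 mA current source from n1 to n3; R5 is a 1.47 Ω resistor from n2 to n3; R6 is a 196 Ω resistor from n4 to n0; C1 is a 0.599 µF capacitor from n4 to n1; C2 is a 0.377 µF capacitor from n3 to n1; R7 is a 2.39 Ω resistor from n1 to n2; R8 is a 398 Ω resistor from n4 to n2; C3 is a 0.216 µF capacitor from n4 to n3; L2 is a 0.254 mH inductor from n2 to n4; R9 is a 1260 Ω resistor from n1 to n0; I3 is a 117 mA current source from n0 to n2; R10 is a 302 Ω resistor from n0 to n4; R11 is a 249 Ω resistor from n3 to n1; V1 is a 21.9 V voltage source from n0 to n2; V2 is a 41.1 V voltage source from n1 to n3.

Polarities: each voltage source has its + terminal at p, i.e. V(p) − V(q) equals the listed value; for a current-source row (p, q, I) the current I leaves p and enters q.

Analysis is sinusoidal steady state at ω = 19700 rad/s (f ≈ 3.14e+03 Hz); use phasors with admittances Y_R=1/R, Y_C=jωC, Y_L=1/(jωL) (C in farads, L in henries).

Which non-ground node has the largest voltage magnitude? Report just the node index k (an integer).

Apply KCL at each of the 4 non-ground nodes and solve the resulting linear system.
Node n1: branches {I1, R2, R3, R4, I2, C1, C2, R7, R9, R11, V2} → V_1 = 2.829+0.09511j
Node n2: branches {I1, R1, R5, R7, R8, L2, I3, V1} → V_2 = -21.90+0.000j
Node n3: branches {I2, R5, C2, C3, R11, V2} → V_3 = -38.27+0.09511j
Node n4: branches {L1, R2, R3, R4, R6, C1, R8, C3, L2, R10} → V_4 = -11.14+2.563j
Source currents: i(V1)=0.2281+2.040j, i(V2)=-11.30-0.3560j

3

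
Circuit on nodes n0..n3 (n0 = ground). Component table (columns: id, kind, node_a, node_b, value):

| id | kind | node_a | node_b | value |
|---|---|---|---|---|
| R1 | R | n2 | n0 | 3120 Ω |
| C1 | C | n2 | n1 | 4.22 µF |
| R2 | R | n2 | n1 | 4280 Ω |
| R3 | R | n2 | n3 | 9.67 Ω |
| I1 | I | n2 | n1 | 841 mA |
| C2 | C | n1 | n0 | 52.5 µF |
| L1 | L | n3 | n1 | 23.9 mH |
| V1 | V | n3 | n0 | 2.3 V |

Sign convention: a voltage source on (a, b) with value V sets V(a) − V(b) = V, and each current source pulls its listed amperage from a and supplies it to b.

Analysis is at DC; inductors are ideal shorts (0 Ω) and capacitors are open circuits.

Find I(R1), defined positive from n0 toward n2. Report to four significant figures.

0.001858 A

Apply KCL at each of the 3 non-ground nodes and solve the resulting linear system.
Node n1: branches {C1, R2, I1, C2, L1} → V_1 = 2.300
Node n2: branches {R1, C1, R2, R3, I1} → V_2 = -5.796
Node n3: branches {R3, L1, V1} → V_3 = 2.300
Source currents: i(L1)=-0.8391, i(V1)=0.001858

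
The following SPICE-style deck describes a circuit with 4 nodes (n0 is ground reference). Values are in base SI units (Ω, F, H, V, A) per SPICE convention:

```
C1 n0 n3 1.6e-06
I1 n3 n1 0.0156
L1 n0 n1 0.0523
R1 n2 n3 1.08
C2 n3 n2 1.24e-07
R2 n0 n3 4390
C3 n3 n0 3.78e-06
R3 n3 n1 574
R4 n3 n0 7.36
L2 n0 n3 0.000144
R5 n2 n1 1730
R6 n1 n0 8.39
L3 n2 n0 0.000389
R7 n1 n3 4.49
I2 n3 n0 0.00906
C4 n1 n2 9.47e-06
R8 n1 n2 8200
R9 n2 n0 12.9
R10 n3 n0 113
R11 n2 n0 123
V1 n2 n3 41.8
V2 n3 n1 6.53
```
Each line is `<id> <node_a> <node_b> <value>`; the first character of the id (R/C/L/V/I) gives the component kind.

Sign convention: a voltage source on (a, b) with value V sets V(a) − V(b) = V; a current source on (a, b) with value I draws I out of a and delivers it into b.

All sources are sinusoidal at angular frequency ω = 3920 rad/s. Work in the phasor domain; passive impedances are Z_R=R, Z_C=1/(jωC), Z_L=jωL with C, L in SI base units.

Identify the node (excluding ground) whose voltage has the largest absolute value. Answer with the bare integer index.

Element admittances at ω=3920 rad/s:
  Y(C1) = 0.000+0.006272j S between n0,n3
  I1: injects 0.0156 A into n1 (from n3)
  Y(L1) = 0.000-0.004878j S between n0,n1
  Y(R1) = 0.9259+0.000j S between n2,n3
  Y(C2) = 0.000+0.0004861j S between n3,n2
  Y(R2) = 0.0002278+0.000j S between n0,n3
  Y(C3) = 0.000+0.01482j S between n3,n0
  Y(R3) = 0.001742+0.000j S between n3,n1
  Y(R4) = 0.1359+0.000j S between n3,n0
  Y(L2) = 0.000-1.772j S between n0,n3
  Y(R5) = 0.0005780+0.000j S between n2,n1
  Y(R6) = 0.1192+0.000j S between n1,n0
  Y(L3) = 0.000-0.6558j S between n2,n0
  Y(R7) = 0.2227+0.000j S between n1,n3
  I2: injects 0.00906 A into n0 (from n3)
  Y(C4) = 0.000+0.03712j S between n1,n2
  Y(R8) = 0.0001220+0.000j S between n1,n2
  Y(R9) = 0.07752+0.000j S between n2,n0
  Y(R10) = 0.008850+0.000j S between n3,n0
  Y(R11) = 0.008130+0.000j S between n2,n0
  V1: constraint V(n2)−V(n3) = 41.8
  V2: constraint V(n3)−V(n1) = 6.53
Assemble and solve the 5×5 MNA system:
  V(n1)=-17.82+0.4717j  V(n2)=30.51+0.4717j  V(n3)=-11.29+0.4717j
  i(V1)=-41.66+18.16j  i(V2)=-3.636-1.651j

2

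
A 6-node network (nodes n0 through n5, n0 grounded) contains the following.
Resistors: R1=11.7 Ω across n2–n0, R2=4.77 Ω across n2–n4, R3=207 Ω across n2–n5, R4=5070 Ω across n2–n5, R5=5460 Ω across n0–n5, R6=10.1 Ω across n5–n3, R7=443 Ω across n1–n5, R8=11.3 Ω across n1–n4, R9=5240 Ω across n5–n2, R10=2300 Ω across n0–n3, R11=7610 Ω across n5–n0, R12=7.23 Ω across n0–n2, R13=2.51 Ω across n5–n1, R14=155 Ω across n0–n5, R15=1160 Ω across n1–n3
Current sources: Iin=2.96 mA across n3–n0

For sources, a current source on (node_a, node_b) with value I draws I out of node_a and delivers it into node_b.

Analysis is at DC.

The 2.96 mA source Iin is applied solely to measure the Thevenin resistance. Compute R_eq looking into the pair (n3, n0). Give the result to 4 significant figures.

R_eq = 28.31 Ω

Element admittances at DC:
  Y(R1) = 0.08547 S between n2,n0
  Y(R2) = 0.2096 S between n2,n4
  Y(R3) = 0.004831 S between n2,n5
  Y(R4) = 0.0001972 S between n2,n5
  Y(R5) = 0.0001832 S between n0,n5
  Y(R6) = 0.09901 S between n5,n3
  Y(R7) = 0.002257 S between n1,n5
  Y(R8) = 0.08850 S between n1,n4
  Y(R9) = 0.0001908 S between n5,n2
  Y(R10) = 0.0004348 S between n0,n3
  Y(R11) = 0.0001314 S between n5,n0
  Y(R12) = 0.1383 S between n0,n2
  Y(R13) = 0.3984 S between n5,n1
  Y(R14) = 0.006452 S between n0,n5
  Y(R15) = 0.0008621 S between n1,n3
  Iin: injects 0.00296 A into n0 (from n3)
Assemble and solve the 5×5 MNA system:
  V(n1)=-0.04884  V(n2)=-0.01141  V(n3)=-0.08380  V(n4)=-0.02252  V(n5)=-0.05458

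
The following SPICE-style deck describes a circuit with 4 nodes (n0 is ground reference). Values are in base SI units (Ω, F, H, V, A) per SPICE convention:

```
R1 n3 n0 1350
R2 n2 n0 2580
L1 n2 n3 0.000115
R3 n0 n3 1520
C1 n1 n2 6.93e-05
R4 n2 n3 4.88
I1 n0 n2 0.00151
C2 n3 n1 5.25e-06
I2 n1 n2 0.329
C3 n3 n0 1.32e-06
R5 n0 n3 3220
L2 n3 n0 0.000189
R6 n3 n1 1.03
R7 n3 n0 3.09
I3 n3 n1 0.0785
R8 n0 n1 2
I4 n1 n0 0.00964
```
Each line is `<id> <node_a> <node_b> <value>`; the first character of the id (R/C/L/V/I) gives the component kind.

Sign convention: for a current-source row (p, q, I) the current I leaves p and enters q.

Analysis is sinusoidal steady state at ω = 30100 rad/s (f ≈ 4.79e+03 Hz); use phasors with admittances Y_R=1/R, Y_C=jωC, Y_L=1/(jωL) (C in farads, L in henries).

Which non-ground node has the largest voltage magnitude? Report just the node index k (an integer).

MNA unknowns: 3 node voltages V₁..V_3
R1: Y=0.0007407+0.000j on G[3,0]
R2: Y=0.0003876+0.000j on G[2,0]
L1: Y=0.000-0.2889j on G[2,3]
R3: Y=0.0006579+0.000j on G[0,3]
C1: Y=0.000+2.086j on G[1,2]
R4: Y=0.2049+0.000j on G[2,3]
I1: z[0]−=0.00151, z[2]+=0.00151
C2: Y=0.000+0.1580j on G[3,1]
I2: z[1]−=0.329, z[2]+=0.329
C3: Y=0.000+0.03973j on G[3,0]
R5: Y=0.0003106+0.000j on G[0,3]
L2: Y=0.000-0.1758j on G[3,0]
R6: Y=0.9709+0.000j on G[3,1]
R7: Y=0.3236+0.000j on G[3,0]
I3: z[3]−=0.0785, z[1]+=0.0785
R8: Y=0.5000+0.000j on G[0,1]
I4: z[1]−=0.00964, z[0]+=0.00964
solve → V1=0.02704+0.007602j, V2=0.05402-0.1575j, V3=-0.05260-0.03349j

2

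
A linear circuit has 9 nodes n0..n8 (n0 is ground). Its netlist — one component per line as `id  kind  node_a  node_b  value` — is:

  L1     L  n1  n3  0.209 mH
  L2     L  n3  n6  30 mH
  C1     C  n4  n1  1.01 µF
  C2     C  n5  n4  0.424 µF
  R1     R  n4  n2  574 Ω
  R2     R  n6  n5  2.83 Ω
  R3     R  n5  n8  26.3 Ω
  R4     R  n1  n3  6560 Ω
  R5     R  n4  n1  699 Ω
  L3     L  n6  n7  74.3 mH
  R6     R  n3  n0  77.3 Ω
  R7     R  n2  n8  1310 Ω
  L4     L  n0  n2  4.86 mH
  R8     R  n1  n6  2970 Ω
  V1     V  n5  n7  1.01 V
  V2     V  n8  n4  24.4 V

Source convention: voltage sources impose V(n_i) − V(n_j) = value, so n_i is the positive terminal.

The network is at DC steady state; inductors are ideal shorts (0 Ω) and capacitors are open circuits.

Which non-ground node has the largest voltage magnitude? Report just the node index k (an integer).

Element admittances at DC:
  L1: short n1↔n3 (DC inductor)
  L2: short n3↔n6 (DC inductor)
  Y(C1) = 0.000 S between n4,n1
  Y(C2) = 0.000 S between n5,n4
  Y(R1) = 0.001742 S between n4,n2
  Y(R2) = 0.3534 S between n6,n5
  Y(R3) = 0.03802 S between n5,n8
  Y(R4) = 0.0001524 S between n1,n3
  Y(R5) = 0.001431 S between n4,n1
  L3: short n6↔n7 (DC inductor)
  Y(R6) = 0.01294 S between n3,n0
  Y(R7) = 0.0007634 S between n2,n8
  L4: short n0↔n2 (DC inductor)
  Y(R8) = 0.0003367 S between n1,n6
  V1: constraint V(n5)−V(n7) = 1.01
  V2: constraint V(n8)−V(n4) = 24.4
Assemble and solve the 14×14 MNA system:
  V(n1)=2.327  V(n2)=0.000  V(n3)=2.327  V(n4)=-19.45  V(n5)=3.337  V(n6)=2.327  V(n7)=2.327  V(n8)=4.949
  i(L1)=-0.03116  i(L2)=-0.06127  i(L3)=0.2956  i(L4)=0.03011  i(V1)=-0.2956  i(V2)=-0.06504

4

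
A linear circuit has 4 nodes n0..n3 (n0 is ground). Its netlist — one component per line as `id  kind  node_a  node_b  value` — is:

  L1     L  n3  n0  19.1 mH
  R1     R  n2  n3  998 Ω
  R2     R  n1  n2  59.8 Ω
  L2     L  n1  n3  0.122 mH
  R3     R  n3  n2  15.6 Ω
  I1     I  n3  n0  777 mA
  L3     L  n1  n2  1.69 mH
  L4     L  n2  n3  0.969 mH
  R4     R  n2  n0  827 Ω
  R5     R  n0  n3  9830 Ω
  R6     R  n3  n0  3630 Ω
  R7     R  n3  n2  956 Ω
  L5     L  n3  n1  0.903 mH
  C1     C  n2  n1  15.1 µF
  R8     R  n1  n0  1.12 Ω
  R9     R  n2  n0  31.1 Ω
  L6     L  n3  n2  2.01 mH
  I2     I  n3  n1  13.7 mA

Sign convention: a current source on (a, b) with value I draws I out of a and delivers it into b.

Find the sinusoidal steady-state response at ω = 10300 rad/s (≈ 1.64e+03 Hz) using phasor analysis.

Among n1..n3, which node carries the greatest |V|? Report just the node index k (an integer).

2

Element admittances at ω=10300 rad/s:
  Y(L1) = 0.000-0.005083j S between n3,n0
  Y(R1) = 0.001002+0.000j S between n2,n3
  Y(R2) = 0.01672+0.000j S between n1,n2
  Y(L2) = 0.000-0.7958j S between n1,n3
  Y(R3) = 0.06410+0.000j S between n3,n2
  I1: injects 0.777 A into n0 (from n3)
  Y(L3) = 0.000-0.05745j S between n1,n2
  Y(L4) = 0.000-0.1002j S between n2,n3
  Y(R4) = 0.001209+0.000j S between n2,n0
  Y(R5) = 0.0001017+0.000j S between n0,n3
  Y(R6) = 0.0002755+0.000j S between n3,n0
  Y(R7) = 0.001046+0.000j S between n3,n2
  Y(L5) = 0.000-0.1075j S between n3,n1
  Y(C1) = 0.000+0.1555j S between n2,n1
  Y(R8) = 0.8929+0.000j S between n1,n0
  Y(R9) = 0.03215+0.000j S between n2,n0
  Y(L6) = 0.000-0.04830j S between n3,n2
  I2: injects 0.0137 A into n1 (from n3)
Assemble and solve the 3×3 MNA system:
  V(n1)=-0.8101+0.01905j  V(n2)=-1.469-0.6391j  V(n3)=-0.9126-0.8561j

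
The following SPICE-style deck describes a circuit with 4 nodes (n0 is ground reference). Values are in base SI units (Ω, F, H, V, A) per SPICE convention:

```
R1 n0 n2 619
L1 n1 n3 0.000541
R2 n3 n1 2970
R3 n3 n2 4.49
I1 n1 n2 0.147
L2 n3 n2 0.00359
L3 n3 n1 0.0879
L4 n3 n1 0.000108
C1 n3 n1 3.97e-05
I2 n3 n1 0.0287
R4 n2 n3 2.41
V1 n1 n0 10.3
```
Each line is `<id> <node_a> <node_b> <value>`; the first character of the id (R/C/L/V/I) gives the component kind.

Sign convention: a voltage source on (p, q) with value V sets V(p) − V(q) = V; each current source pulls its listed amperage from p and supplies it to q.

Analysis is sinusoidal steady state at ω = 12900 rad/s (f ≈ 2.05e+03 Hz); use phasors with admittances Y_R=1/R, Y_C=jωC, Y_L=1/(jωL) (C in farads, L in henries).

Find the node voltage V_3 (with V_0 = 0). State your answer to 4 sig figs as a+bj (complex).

10.30+0.2897j V

Apply KCL at each of the 3 non-ground nodes and solve the resulting linear system.
Node n1: branches {L1, R2, I1, L3, L4, C1, I2, V1} → V_1 = 10.30+0.000j
Node n2: branches {R1, R3, I1, L2, R4} → V_2 = 10.51+0.2958j
Node n3: branches {L1, R2, R3, L2, L3, L4, C1, I2, R4} → V_3 = 10.30+0.2897j
Source currents: i(V1)=-0.01697-0.0004779j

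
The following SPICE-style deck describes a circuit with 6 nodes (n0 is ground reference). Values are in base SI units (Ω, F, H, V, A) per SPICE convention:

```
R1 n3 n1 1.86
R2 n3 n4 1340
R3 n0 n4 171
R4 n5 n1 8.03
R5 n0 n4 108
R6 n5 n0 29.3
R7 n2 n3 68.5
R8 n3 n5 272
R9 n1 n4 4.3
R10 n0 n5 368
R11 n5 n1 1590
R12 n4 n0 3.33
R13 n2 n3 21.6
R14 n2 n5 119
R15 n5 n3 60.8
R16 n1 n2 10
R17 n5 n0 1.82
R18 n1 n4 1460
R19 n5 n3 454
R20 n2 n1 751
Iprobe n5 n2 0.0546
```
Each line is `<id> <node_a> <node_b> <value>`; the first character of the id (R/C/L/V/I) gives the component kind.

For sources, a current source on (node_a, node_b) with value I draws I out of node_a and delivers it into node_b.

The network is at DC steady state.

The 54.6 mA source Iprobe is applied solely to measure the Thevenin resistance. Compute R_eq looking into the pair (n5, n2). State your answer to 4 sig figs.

Element admittances at DC:
  Y(R1) = 0.5376 S between n3,n1
  Y(R2) = 0.0007463 S between n3,n4
  Y(R3) = 0.005848 S between n0,n4
  Y(R4) = 0.1245 S between n5,n1
  Y(R5) = 0.009259 S between n0,n4
  Y(R6) = 0.03413 S between n5,n0
  Y(R7) = 0.01460 S between n2,n3
  Y(R8) = 0.003676 S between n3,n5
  Y(R9) = 0.2326 S between n1,n4
  Y(R10) = 0.002717 S between n0,n5
  Y(R11) = 0.0006289 S between n5,n1
  Y(R12) = 0.3003 S between n4,n0
  Y(R13) = 0.04630 S between n2,n3
  Y(R14) = 0.008403 S between n2,n5
  Y(R15) = 0.01645 S between n5,n3
  Y(R16) = 0.1000 S between n1,n2
  Y(R17) = 0.5495 S between n5,n0
  Y(R18) = 0.0006849 S between n1,n4
  Y(R19) = 0.002203 S between n5,n3
  Y(R20) = 0.001332 S between n2,n1
  Iprobe: injects 0.0546 A into n2 (from n5)
Assemble and solve the 5×5 MNA system:
  V(n1)=0.1576  V(n2)=0.4767  V(n3)=0.1818  V(n4)=0.06715  V(n5)=-0.03612

R_eq = 9.392 Ω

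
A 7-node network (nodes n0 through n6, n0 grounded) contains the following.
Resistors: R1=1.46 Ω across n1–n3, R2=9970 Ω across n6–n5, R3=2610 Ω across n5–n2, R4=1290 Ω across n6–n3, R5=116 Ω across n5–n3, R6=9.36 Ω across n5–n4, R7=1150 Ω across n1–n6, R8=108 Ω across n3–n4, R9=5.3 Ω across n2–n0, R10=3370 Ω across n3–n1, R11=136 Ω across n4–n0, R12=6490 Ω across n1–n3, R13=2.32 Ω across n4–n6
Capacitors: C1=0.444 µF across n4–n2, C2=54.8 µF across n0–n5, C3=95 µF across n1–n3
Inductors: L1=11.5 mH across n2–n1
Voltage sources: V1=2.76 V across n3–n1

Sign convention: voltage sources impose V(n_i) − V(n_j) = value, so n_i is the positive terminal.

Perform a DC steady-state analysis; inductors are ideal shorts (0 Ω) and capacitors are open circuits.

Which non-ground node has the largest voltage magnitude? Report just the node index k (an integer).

Apply KCL at each of the 6 non-ground nodes and solve the resulting linear system.
Node n1: branches {R1, L1, C3, R7, R10, R12, V1} → V_1 = -0.07084
Node n2: branches {R3, C1, L1, R9} → V_2 = -0.07084
Node n3: branches {R1, R4, R5, C3, R8, R10, R12, V1} → V_3 = 2.689
Node n4: branches {C1, R6, R8, R11, R13} → V_4 = 1.818
Node n5: branches {R2, R3, R5, C2, R6} → V_5 = 1.876
Node n6: branches {R2, R4, R7, R13} → V_6 = 1.816
Source currents: i(L1)=0.01411, i(V1)=-1.907

3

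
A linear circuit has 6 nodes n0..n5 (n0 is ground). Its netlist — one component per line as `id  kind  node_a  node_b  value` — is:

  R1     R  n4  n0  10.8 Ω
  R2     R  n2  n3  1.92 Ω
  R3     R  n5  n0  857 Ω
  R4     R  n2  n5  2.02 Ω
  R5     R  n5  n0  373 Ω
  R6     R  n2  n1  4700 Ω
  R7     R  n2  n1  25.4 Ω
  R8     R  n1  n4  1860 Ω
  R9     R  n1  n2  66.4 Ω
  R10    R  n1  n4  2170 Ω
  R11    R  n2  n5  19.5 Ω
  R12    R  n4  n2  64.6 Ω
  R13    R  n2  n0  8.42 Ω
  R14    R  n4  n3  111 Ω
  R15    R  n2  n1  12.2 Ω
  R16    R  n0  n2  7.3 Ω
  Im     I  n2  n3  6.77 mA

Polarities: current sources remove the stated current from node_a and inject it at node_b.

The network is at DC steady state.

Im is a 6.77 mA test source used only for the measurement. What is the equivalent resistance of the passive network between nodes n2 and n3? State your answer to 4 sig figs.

R_eq = 1.890 Ω

MNA unknowns: 5 node voltages V₁..V_5
R1: Y=0.09259 on G[4,0]
R2: Y=0.5208 on G[2,3]
R3: Y=0.001167 on G[5,0]
R4: Y=0.4950 on G[2,5]
R5: Y=0.002681 on G[5,0]
R6: Y=0.0002128 on G[2,1]
R7: Y=0.03937 on G[2,1]
R8: Y=0.0005376 on G[1,4]
R9: Y=0.01506 on G[1,2]
R10: Y=0.0004608 on G[1,4]
R11: Y=0.05128 on G[2,5]
R12: Y=0.01548 on G[4,2]
R13: Y=0.1188 on G[2,0]
R14: Y=0.009009 on G[4,3]
R15: Y=0.08197 on G[2,1]
R16: Y=0.1370 on G[0,2]
Im: z[2]−=0.00677, z[3]+=0.00677
solve → V1=-0.0003145, V2=-0.0003234, V3=0.01247, V4=0.0009067, V5=-0.0003212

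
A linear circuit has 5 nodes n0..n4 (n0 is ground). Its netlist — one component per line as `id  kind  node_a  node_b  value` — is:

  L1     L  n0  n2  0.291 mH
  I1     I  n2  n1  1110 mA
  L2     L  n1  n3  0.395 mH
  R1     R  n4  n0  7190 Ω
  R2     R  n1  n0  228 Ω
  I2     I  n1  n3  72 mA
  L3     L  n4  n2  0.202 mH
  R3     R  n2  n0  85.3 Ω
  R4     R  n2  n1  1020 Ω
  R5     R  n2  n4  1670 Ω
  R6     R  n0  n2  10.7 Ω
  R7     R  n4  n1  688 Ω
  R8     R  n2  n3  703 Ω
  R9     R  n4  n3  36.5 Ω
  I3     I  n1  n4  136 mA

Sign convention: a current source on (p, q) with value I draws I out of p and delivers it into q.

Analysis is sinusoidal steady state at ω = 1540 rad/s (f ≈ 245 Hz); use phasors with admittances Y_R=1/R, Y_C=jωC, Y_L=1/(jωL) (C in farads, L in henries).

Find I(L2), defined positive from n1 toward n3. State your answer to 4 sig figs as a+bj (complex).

0.7156-0.003380j A

Apply KCL at each of the 4 non-ground nodes and solve the resulting linear system.
Node n1: branches {I1, L2, R2, I2, R4, R7, I3} → V_1 = 27.33+0.5378j
Node n2: branches {L1, I1, L3, R3, R4, R5, R6, R8} → V_2 = -0.001457-0.05365j
Node n3: branches {L2, I2, R8, R9} → V_3 = 27.33+0.1025j
Node n4: branches {R1, L3, R5, R7, R9, I3} → V_4 = -0.0004104+0.2339j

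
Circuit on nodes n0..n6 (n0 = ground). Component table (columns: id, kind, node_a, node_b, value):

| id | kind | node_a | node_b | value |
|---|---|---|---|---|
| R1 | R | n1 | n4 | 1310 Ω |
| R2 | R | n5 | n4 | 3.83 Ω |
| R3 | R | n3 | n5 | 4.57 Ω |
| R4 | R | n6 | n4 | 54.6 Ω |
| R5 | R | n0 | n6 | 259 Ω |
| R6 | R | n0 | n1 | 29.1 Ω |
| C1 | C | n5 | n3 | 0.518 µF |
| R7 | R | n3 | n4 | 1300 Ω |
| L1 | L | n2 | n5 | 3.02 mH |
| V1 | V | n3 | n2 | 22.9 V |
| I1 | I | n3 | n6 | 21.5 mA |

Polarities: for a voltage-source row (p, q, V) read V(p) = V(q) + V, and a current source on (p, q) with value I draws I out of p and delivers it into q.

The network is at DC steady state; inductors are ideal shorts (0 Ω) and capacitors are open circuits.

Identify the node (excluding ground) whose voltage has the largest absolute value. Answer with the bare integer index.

MNA unknowns: 6 node voltages V₁..V_6 plus 2 source currents (L1, V1)
R1: Y=0.0007634 on G[1,4]
R2: Y=0.2611 on G[5,4]
R3: Y=0.2188 on G[3,5]
R4: Y=0.01832 on G[6,4]
R5: Y=0.003861 on G[0,6]
R6: Y=0.03436 on G[0,1]
C1: Y=0.000 on G[5,3]
R7: Y=0.0007692 on G[3,4]
L1: row V2−V5=0, i_L1 at 2,5
V1: row V3−V2=22.9, i_V1 at 3,2
I1: z[3]−=0.0215, z[6]+=0.0215
solve → V1=-0.02067, V2=-1.101, V3=21.80, V4=-0.9512, V5=-1.101, V6=0.1840
aux → i_L1=-5.050, i_V1=-5.050

3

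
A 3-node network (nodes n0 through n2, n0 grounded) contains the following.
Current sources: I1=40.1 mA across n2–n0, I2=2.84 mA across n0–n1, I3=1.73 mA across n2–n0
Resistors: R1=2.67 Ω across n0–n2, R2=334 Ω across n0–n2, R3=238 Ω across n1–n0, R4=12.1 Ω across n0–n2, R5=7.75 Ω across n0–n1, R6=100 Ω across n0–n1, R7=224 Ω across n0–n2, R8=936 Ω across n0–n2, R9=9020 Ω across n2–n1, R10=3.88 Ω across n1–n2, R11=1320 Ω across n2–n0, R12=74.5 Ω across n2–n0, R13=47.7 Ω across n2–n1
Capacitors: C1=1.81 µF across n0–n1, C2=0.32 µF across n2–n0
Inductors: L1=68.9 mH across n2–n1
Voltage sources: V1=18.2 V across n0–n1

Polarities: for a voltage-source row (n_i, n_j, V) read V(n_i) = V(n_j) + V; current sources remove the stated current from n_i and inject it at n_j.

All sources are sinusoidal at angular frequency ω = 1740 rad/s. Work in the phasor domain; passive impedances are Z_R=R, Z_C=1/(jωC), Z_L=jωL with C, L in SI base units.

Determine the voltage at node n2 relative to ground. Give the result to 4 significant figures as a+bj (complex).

Apply KCL at each of the 2 non-ground nodes and solve the resulting linear system.
Node n1: branches {R3, I2, R5, R6, R9, R10, C1, R13, L1, V1} → V_1 = -18.20+0.000j
Node n2: branches {I1, R1, R2, R4, I3, R7, R8, R9, R10, C2, R11, R12, R13, L1} → V_2 = -6.745+0.1309j
Source currents: i(V1)=-5.805+0.001739j

-6.745+0.1309j V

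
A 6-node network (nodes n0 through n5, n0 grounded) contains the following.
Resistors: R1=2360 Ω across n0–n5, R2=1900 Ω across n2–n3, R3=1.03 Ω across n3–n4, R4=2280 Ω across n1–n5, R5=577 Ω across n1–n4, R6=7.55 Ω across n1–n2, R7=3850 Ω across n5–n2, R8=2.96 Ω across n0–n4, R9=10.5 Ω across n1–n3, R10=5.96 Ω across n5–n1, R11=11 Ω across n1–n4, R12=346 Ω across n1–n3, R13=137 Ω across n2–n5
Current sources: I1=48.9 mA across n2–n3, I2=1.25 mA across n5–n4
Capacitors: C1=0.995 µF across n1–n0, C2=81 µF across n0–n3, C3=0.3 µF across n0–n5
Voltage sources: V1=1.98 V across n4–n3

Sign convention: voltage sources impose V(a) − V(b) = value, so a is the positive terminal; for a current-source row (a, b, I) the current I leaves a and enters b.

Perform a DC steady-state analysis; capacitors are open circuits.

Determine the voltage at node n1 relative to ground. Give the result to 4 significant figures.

-1.278 V

Apply KCL at each of the 5 non-ground nodes and solve the resulting linear system.
Node n1: branches {C1, R4, R5, R6, R9, R10, R11, R12} → V_1 = -1.278
Node n2: branches {R2, I1, R6, R7, R13} → V_2 = -1.629
Node n3: branches {R2, R3, I1, C2, R9, R12, V1} → V_3 = -1.978
Node n4: branches {R3, I2, R5, R8, R11, V1} → V_4 = 0.001627
Node n5: branches {R1, I2, R4, R7, C3, R10, R13} → V_5 = -1.297
Source currents: i(V1)=-2.040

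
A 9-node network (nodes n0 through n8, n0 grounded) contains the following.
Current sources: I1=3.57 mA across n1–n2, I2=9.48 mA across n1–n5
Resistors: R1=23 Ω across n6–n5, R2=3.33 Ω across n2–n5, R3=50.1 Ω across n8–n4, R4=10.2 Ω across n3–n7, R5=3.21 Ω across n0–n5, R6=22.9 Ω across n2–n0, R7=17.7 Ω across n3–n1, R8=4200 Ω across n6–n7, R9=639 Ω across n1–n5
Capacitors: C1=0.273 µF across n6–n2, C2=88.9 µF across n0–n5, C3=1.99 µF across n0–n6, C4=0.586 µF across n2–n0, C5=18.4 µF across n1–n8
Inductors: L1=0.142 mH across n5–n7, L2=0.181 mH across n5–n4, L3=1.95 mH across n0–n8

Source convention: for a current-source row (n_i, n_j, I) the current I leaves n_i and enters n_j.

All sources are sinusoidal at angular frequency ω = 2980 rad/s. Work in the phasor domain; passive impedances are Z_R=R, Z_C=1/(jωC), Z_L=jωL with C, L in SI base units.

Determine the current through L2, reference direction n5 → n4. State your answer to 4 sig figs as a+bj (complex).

4.927e-06+0.001016j A

MNA unknowns: 8 node voltages V₁..V_8
I1: z[1]−=0.00357, z[2]+=0.00357
R1: Y=0.04348+0.000j on G[6,5]
C1: Y=0.000+0.0008135j on G[6,2]
C2: Y=0.000+0.2649j on G[0,5]
R2: Y=0.3003+0.000j on G[2,5]
L1: Y=0.000-2.363j on G[5,7]
C3: Y=0.000+0.005930j on G[0,6]
R3: Y=0.01996+0.000j on G[8,4]
L2: Y=0.000-1.854j on G[5,4]
R4: Y=0.09804+0.000j on G[3,7]
R5: Y=0.3115+0.000j on G[0,5]
R6: Y=0.04367+0.000j on G[2,0]
R7: Y=0.05650+0.000j on G[3,1]
C4: Y=0.000+0.001746j on G[2,0]
R8: Y=0.0002381+0.000j on G[6,7]
R9: Y=0.001565+0.000j on G[1,5]
C5: Y=0.000+0.05483j on G[1,8]
L3: Y=0.000-0.1721j on G[0,8]
I2: z[1]−=0.00948, z[5]+=0.00948
solve → V1=-0.06612+0.1221j, V2=0.02952-0.005546j, V3=-0.01149+0.03992j, V4=0.02250-0.006160j, V5=0.02195-0.006157j, V6=0.02069-0.008806j, V7=0.01999-0.007463j, V8=0.02225-0.05707j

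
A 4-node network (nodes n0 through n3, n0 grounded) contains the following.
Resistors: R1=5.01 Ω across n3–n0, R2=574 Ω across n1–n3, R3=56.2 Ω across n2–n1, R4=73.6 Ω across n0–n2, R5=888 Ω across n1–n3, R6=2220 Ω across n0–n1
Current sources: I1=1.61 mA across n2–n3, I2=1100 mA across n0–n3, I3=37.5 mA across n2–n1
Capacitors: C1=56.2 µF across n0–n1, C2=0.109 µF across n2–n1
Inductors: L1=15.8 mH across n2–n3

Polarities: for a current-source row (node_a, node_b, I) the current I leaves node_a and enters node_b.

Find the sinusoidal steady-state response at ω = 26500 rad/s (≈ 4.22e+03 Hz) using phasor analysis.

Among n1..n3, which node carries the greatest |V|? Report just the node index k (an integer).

3

Apply KCL at each of the 3 non-ground nodes and solve the resulting linear system.
Node n1: branches {R2, R3, R5, C1, C2, R6, I3} → V_1 = -0.006810-0.02157j
Node n2: branches {R3, R4, I1, L1, C2, I3} → V_2 = -1.249-0.4066j
Node n3: branches {R1, R2, R5, I1, I2, L1} → V_3 = 5.435+0.07854j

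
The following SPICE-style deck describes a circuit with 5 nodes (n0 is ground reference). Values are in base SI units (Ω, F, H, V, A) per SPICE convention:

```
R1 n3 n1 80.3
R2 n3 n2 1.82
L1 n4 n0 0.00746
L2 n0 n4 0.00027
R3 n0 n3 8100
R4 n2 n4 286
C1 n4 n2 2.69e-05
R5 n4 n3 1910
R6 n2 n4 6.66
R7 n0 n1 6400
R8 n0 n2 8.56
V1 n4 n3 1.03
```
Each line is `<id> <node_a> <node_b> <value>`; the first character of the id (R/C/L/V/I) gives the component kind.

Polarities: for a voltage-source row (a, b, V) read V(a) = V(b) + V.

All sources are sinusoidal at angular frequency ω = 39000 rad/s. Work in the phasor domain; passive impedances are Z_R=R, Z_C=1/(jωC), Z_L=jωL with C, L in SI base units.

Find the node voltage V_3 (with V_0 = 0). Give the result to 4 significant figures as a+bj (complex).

Apply KCL at each of the 4 non-ground nodes and solve the resulting linear system.
Node n1: branches {R1, R7} → V_1 = -0.6812-0.07475j
Node n2: branches {R2, R4, C1, R6, R8} → V_2 = 0.06540+0.2868j
Node n3: branches {R1, R2, R3, R5, V1} → V_3 = -0.6897-0.07569j
Node n4: branches {L1, L2, R4, C1, R5, R6, V1} → V_4 = 0.3403-0.07569j
Source currents: i(V1)=-0.4156-0.1992j

-0.6897-0.07569j V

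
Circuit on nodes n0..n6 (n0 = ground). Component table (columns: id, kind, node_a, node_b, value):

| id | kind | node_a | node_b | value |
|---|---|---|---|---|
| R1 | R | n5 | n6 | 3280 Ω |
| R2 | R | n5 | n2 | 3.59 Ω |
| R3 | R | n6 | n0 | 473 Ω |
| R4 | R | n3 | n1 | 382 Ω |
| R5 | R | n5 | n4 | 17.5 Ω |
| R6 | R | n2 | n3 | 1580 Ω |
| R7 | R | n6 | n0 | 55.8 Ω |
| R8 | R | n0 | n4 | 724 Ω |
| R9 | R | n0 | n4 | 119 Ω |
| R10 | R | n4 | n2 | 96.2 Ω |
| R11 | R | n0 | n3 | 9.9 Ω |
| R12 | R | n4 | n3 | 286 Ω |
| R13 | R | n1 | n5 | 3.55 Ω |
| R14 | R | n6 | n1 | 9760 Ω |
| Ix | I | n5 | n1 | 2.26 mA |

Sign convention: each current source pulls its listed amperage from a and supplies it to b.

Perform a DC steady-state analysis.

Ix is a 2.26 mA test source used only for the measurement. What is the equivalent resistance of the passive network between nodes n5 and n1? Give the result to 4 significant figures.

R_eq = 3.523 Ω

Apply KCL at each of the 6 non-ground nodes and solve the resulting linear system.
Node n1: branches {R4, R13, R14, Ix} → V_1 = 0.006539
Node n2: branches {R2, R6, R10} → V_2 = -0.001410
Node n3: branches {R4, R6, R11, R12} → V_3 = 0.0001122
Node n4: branches {R5, R8, R9, R10, R12} → V_4 = -0.001182
Node n5: branches {R1, R2, R5, R13, Ix} → V_5 = -0.001422
Node n6: branches {R1, R3, R7, R14} → V_6 = 1.156e-05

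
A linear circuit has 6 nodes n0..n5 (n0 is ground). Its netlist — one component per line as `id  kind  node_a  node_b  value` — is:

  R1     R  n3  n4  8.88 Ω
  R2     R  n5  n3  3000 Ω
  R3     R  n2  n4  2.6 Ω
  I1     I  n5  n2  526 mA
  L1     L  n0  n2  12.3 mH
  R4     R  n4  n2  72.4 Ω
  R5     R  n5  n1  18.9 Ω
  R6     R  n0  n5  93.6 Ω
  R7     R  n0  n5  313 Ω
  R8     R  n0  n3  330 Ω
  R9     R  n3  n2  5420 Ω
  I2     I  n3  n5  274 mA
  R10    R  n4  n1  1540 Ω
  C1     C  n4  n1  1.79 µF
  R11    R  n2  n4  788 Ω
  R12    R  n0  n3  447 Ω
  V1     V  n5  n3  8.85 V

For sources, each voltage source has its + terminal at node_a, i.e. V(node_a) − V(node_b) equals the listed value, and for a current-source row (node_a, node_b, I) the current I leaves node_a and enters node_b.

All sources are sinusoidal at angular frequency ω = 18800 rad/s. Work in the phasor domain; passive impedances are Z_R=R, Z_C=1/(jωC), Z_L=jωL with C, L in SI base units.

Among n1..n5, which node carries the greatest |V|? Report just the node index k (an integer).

3

Element admittances at ω=18800 rad/s:
  Y(R1) = 0.1126+0.000j S between n3,n4
  Y(R2) = 0.0003333+0.000j S between n5,n3
  Y(R3) = 0.3846+0.000j S between n2,n4
  I1: injects 0.526 A into n2 (from n5)
  Y(L1) = 0.000-0.004325j S between n0,n2
  Y(R4) = 0.01381+0.000j S between n4,n2
  Y(R5) = 0.05291+0.000j S between n5,n1
  Y(R6) = 0.01068+0.000j S between n0,n5
  Y(R7) = 0.003195+0.000j S between n0,n5
  Y(R8) = 0.003030+0.000j S between n0,n3
  Y(R9) = 0.0001845+0.000j S between n3,n2
  I2: injects 0.274 A into n5 (from n3)
  Y(R10) = 0.0006494+0.000j S between n4,n1
  Y(C1) = 0.000+0.03365j S between n4,n1
  Y(R11) = 0.001269+0.000j S between n2,n4
  Y(R12) = 0.002237+0.000j S between n0,n3
  V1: constraint V(n5)−V(n3) = 8.85
Assemble and solve the 6×6 MNA system:
  V(n1)=0.9466-1.402j  V(n2)=0.005643+0.6597j  V(n3)=-6.564+0.001275j  V(n4)=-1.300+0.6599j  V(n5)=2.286+0.001275j
  i(V1)=-0.3575-0.07429j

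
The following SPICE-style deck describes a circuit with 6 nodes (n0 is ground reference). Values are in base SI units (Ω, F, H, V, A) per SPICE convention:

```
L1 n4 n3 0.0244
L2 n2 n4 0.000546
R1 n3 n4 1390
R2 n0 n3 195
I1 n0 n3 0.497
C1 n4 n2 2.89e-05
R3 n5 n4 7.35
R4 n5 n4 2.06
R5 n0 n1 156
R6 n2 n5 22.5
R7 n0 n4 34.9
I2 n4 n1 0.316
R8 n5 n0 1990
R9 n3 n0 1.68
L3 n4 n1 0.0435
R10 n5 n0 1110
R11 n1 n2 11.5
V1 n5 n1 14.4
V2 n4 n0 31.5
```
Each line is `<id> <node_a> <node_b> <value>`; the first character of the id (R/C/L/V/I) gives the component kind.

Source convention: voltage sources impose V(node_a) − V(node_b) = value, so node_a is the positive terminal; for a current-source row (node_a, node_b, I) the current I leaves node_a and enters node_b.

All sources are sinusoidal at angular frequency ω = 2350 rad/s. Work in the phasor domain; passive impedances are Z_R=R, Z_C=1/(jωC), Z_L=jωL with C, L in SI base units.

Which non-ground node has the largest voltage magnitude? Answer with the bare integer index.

MNA unknowns: 5 node voltages V₁..V_5 plus 2 source currents (V1, V2)
L1: Y=0.000-0.01744j on G[4,3]
L2: Y=0.000-0.7794j on G[2,4]
R1: Y=0.0007194+0.000j on G[3,4]
R2: Y=0.005128+0.000j on G[0,3]
I1: z[0]−=0.497, z[3]+=0.497
C1: Y=0.000+0.06792j on G[4,2]
R3: Y=0.1361+0.000j on G[5,4]
R4: Y=0.4854+0.000j on G[5,4]
R5: Y=0.006410+0.000j on G[0,1]
R6: Y=0.04444+0.000j on G[2,5]
R7: Y=0.02865+0.000j on G[0,4]
I2: z[4]−=0.316, z[1]+=0.316
R8: Y=0.0005025+0.000j on G[5,0]
R9: Y=0.5952+0.000j on G[3,0]
L3: Y=0.000-0.009782j on G[4,1]
R10: Y=0.0009009+0.000j on G[5,0]
R11: Y=0.08696+0.000j on G[1,2]
V1: row V5−V1=14.4, i_V1 at 5,1
V2: row V4−V0=31.5, i_V2 at 4,0
solve → V1=18.93-0.4013j, V2=31.32-1.388j, V3=0.8903-0.8881j, V4=31.50+0.000j, V5=33.33-0.4013j
aux → i_V1=-1.276+0.2061j, i_V2=-1.108+0.5363j

5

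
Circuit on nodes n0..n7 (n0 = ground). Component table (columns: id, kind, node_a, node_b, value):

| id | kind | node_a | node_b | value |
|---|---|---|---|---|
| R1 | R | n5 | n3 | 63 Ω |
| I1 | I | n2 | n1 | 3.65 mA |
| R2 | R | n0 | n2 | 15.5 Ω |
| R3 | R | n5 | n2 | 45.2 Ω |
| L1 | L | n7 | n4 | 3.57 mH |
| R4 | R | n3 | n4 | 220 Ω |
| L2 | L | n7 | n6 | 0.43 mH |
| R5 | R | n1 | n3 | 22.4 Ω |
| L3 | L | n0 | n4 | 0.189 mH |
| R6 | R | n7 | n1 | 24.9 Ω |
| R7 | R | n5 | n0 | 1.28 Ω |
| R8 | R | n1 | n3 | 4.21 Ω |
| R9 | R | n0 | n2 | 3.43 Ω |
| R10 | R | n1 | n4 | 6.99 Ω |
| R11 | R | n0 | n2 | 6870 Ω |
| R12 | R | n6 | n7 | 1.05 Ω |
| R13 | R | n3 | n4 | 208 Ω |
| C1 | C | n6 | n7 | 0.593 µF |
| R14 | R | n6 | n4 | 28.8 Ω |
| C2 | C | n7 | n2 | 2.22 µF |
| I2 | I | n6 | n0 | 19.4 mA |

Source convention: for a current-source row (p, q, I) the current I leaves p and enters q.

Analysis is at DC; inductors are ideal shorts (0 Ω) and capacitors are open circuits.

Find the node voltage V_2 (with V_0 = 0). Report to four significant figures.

-0.009644 V

MNA unknowns: 7 node voltages V₁..V_7 plus 3 source currents (L1, L2, L3)
R1: Y=0.01587 on G[5,3]
I1: z[2]−=0.00365, z[1]+=0.00365
R2: Y=0.06452 on G[0,2]
R3: Y=0.02212 on G[5,2]
L1: row V7−V4=0, i_L1 at 7,4
R4: Y=0.004545 on G[3,4]
L2: row V7−V6=0, i_L2 at 7,6
R5: Y=0.04464 on G[1,3]
L3: row V0−V4=0, i_L3 at 0,4
R6: Y=0.04016 on G[7,1]
R7: Y=0.7812 on G[5,0]
R8: Y=0.2375 on G[1,3]
R9: Y=0.2915 on G[0,2]
R10: Y=0.1431 on G[1,4]
R11: Y=0.0001456 on G[0,2]
R12: Y=0.9524 on G[6,7]
R13: Y=0.004808 on G[3,4]
C1: Y=0.000 on G[6,7]
R14: Y=0.03472 on G[6,4]
C2: Y=0.000 on G[7,2]
I2: z[6]−=0.0194, z[0]+=0.0194
solve → V1=0.01769, V2=-0.009644, V3=0.01624, V4=0.000, V5=5.422e-05, V6=0.000, V7=0.000
aux → i_L1=-0.01869, i_L2=0.01940, i_L3=0.01601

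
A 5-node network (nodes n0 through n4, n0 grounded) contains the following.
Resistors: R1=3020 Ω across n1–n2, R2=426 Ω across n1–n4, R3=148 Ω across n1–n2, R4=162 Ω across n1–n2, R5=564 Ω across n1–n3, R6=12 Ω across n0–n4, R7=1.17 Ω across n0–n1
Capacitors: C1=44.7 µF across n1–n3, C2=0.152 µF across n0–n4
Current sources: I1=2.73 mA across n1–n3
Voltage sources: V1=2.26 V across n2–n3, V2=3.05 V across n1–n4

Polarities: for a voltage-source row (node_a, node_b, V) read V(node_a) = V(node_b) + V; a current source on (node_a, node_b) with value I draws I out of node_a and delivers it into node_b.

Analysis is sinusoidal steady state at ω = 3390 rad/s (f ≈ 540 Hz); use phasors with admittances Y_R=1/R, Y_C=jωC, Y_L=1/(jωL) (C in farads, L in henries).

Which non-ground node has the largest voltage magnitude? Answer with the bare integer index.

Apply KCL at each of the 4 non-ground nodes and solve the resulting linear system.
Node n1: branches {R1, R2, R3, R4, C1, R5, R7, I1, V2} → V_1 = 0.2710+0.001527j
Node n2: branches {R1, R3, R4, V1} → V_2 = 2.513+0.1795j
Node n3: branches {C1, R5, I1, V1} → V_3 = 0.2533+0.1795j
Node n4: branches {R2, R6, C2, V2} → V_4 = -2.779+0.001527j
Source currents: i(V1)=-0.02974-0.002360j, i(V2)=-0.2387-0.001305j

4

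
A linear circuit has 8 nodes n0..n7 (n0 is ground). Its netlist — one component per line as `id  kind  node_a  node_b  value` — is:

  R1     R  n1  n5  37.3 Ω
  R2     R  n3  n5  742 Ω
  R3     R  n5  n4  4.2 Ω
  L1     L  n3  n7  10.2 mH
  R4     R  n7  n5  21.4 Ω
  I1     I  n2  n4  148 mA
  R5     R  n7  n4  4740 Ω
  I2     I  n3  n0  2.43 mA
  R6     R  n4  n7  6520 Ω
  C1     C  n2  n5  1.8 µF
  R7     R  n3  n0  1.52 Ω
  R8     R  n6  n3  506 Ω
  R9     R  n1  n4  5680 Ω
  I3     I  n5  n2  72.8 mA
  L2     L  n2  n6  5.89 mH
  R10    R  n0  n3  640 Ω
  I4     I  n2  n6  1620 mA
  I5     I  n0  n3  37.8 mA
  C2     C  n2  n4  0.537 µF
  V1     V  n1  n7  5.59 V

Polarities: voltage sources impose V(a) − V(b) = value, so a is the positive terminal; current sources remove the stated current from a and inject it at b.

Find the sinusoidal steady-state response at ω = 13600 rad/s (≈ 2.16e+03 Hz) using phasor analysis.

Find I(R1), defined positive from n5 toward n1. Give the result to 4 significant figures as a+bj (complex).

Apply KCL at each of the 7 non-ground nodes and solve the resulting linear system.
Node n1: branches {R1, R9, V1} → V_1 = 32.48-15.55j
Node n2: branches {I1, C1, I3, L2, I4, C2} → V_2 = 20.66-13.48j
Node n3: branches {R2, L1, I2, R7, R8, R10, I5} → V_3 = 0.05364+0.000j
Node n4: branches {R3, I1, R5, R6, R9, C2} → V_4 = 27.88-18.37j
Node n5: branches {R1, R2, R3, R4, C1, I3} → V_5 = 27.41-18.16j
Node n6: branches {R8, L2, I4} → V_6 = 38.12+110.3j
Node n7: branches {L1, R4, R5, R6, V1} → V_7 = 26.89-15.55j
Source currents: i(V1)=-0.1367-0.07046j

-0.1359-0.06997j A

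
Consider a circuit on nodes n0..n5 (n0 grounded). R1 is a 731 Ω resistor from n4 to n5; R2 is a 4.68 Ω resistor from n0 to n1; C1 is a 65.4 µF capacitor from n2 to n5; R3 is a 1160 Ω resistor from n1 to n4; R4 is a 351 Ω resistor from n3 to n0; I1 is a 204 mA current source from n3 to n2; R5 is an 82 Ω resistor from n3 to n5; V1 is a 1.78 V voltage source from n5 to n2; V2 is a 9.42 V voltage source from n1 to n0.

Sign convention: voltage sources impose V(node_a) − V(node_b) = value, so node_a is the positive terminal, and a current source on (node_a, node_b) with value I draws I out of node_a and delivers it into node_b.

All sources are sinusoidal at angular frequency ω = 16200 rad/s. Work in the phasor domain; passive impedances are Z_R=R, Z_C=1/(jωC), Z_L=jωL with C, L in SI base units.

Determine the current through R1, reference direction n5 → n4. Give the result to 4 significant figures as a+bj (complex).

MNA unknowns: 5 node voltages V₁..V_5 plus 2 source currents (V1, V2)
R1: Y=0.001368+0.000j on G[4,5]
R2: Y=0.2137+0.000j on G[0,1]
C1: Y=0.000+1.059j on G[2,5]
R3: Y=0.0008621+0.000j on G[1,4]
R4: Y=0.002849+0.000j on G[3,0]
I1: z[3]−=0.204, z[2]+=0.204
R5: Y=0.01220+0.000j on G[3,5]
V1: row V5−V2=1.78, i_V1 at 5,2
V2: row V1−V0=9.42, i_V2 at 1,0
solve → V1=9.420+0.000j, V2=13.59+0.000j, V3=-1.104+0.000j, V4=13.07+0.000j, V5=15.37+0.000j
aux → i_V1=-0.2040-1.886j, i_V2=-2.010+0.000j

0.003145+0.000j A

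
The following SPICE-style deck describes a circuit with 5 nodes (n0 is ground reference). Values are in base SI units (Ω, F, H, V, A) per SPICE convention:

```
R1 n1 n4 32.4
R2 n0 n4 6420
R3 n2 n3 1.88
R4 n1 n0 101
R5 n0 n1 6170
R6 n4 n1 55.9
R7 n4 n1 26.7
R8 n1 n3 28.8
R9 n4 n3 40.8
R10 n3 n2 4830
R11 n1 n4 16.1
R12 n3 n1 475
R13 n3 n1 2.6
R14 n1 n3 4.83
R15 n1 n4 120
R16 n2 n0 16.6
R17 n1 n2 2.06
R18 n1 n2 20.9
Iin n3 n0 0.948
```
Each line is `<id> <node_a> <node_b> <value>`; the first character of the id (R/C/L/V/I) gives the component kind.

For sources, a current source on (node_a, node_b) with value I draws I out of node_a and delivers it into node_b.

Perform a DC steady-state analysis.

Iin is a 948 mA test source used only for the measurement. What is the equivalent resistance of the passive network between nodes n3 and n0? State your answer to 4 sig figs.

R_eq = 15.23 Ω

MNA unknowns: 4 node voltages V₁..V_4
R1: Y=0.03086 on G[1,4]
R2: Y=0.0001558 on G[0,4]
R3: Y=0.5319 on G[2,3]
R4: Y=0.009901 on G[1,0]
R5: Y=0.0001621 on G[0,1]
R6: Y=0.01789 on G[4,1]
R7: Y=0.03745 on G[4,1]
R8: Y=0.03472 on G[1,3]
R9: Y=0.02451 on G[4,3]
R10: Y=0.0002070 on G[3,2]
R11: Y=0.06211 on G[1,4]
R12: Y=0.002105 on G[3,1]
R13: Y=0.3846 on G[3,1]
R14: Y=0.2070 on G[1,3]
R15: Y=0.008333 on G[1,4]
R16: Y=0.06024 on G[2,0]
R17: Y=0.4854 on G[1,2]
R18: Y=0.04785 on G[1,2]
Iin: z[3]−=0.948, z[0]+=0.948
solve → V1=-13.85, V2=-13.39, V3=-14.44, V4=-13.92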